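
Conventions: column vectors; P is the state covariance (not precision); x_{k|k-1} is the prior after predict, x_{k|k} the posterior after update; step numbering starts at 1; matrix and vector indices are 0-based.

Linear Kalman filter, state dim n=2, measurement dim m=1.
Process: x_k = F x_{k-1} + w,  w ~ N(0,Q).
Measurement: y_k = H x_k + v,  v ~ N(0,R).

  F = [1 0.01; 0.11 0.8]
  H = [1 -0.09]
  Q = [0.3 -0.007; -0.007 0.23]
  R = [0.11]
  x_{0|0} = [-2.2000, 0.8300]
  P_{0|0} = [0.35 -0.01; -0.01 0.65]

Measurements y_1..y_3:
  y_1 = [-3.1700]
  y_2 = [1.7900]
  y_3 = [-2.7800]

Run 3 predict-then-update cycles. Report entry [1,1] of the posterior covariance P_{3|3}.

step 1: x^-=[-2.1917, 0.4220]  P^-=[0.6499 0.0287; 0.0287 0.6485]  S=[0.7600]  K=[0.8517; -0.0390]  nu=[-0.9403]  x^+=[-2.9926, 0.4587]  P^+=[0.0985 0.0540; 0.0540 0.6473]
step 2: x^-=[-2.9880, 0.0378]  P^-=[0.3997 0.0522; 0.0522 0.6550]  S=[0.5056]  K=[0.7812; -0.0132]  nu=[4.7814]  x^+=[0.7474, -0.0256]  P^+=[0.0911 0.0575; 0.0575 0.6549]
step 3: x^-=[0.7472, 0.0618]  P^-=[0.3923 0.0543; 0.0543 0.6603]  S=[0.4979]  K=[0.7781; -0.0103]  nu=[-3.5216]  x^+=[-1.9932, 0.0980]  P^+=[0.0908 0.0583; 0.0583 0.6603]

P_post[1,1] = 0.6603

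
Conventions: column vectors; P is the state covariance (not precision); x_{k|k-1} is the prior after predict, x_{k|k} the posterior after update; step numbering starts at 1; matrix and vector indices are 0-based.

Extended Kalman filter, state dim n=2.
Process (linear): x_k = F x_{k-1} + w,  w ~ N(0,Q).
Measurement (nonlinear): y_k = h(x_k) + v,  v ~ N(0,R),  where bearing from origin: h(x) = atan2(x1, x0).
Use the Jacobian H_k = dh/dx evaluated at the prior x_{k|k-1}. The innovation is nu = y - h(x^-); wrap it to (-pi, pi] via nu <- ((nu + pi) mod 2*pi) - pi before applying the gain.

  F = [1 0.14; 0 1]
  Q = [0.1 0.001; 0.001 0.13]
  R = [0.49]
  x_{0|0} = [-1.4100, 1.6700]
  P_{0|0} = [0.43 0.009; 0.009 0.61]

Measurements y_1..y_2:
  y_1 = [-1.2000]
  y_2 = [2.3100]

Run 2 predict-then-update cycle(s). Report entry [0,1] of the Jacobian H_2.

step 1: x^-=[-1.1762, 1.6700]  P^-=[0.5445 0.0954; 0.0954 0.7400]  H_jac=[-0.4003 -0.2819]  S=[0.6576]  K=[-0.3723; -0.3753]  nu=[2.8988]  x^+=[-2.2555, 0.5820]  P^+=[0.4533 0.0035; 0.0035 0.6474]
step 2: x^-=[-2.1740, 0.5820]  P^-=[0.5670 0.0951; 0.0951 0.7774]  H_jac=[-0.1149 -0.4292]  S=[0.6501]  K=[-0.1630; -0.5301]  nu=[-0.5700]  x^+=[-2.0810, 0.8842]  P^+=[0.5497 0.0390; 0.0390 0.5947]

H_jac[0,1] = -0.4292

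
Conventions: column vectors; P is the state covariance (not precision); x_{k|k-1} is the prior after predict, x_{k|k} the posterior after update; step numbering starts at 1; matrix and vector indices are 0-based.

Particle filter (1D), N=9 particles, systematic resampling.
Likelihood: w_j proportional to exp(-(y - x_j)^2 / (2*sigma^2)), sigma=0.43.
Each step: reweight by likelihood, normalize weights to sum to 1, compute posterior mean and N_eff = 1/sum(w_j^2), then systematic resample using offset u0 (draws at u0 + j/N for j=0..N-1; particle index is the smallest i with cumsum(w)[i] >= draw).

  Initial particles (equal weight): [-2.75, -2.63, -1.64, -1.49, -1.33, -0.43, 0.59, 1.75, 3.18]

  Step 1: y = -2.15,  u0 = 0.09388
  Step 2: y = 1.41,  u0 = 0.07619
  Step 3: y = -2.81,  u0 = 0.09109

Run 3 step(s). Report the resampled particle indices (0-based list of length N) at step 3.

resampled_idx = [0, 0, 1, 2, 3, 4, 6, 7, 8]

step 1: w=[0.2010, 0.2853, 0.2633, 0.1638, 0.0864, 0.0002, 0.0000, 0.0000, 0.0000]  mean=-2.0940  Neff=4.4356  idx=[0, 1, 1, 1, 2, 2, 3, 3, 4]
step 2: w=[0.0000, 0.0000, 0.0000, 0.0000, 0.0066, 0.0066, 0.0732, 0.0732, 0.8404]  mean=-1.3575  Neff=1.3945  idx=[6, 8, 8, 8, 8, 8, 8, 8, 8]
step 3: w=[0.2957, 0.0880, 0.0880, 0.0880, 0.0880, 0.0880, 0.0880, 0.0880, 0.0880]  mean=-1.3773  Neff=6.6920  idx=[0, 0, 1, 2, 3, 4, 6, 7, 8]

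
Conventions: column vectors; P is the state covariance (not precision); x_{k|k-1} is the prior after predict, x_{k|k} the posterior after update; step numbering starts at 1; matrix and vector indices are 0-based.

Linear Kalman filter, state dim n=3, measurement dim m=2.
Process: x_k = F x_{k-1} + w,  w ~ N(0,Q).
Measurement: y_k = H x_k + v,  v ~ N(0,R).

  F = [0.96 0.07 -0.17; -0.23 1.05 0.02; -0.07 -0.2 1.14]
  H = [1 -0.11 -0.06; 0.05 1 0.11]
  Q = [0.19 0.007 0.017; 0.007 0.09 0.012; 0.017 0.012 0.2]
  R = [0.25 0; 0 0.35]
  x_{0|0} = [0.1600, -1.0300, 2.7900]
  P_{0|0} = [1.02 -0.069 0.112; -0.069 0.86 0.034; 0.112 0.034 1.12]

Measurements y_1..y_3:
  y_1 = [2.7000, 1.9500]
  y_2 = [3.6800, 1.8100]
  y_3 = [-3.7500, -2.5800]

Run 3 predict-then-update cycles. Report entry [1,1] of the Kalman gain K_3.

step 1: x^-=[-0.3928, -1.0625, 3.3754]  P^-=[1.1200 -0.2267 -0.1393; -0.2267 1.1263 -0.1137; -0.1393 -0.1137 1.6596]  S=[1.4547 -0.3111; -0.3111 1.4499]  K=[0.8022 0.0438; -0.0773 0.7437; -0.1535 0.0098]  nu=[3.1784, 2.6608]  x^+=[2.2733, 0.6707, 2.9134]  P^+=[0.2030 0.0008 0.0396; 0.0008 0.2798 -0.1772; 0.0396 -0.1772 1.6243]
step 2: x^-=[1.7340, 0.2397, 3.0280]  P^-=[0.4168 0.0117 -0.2919; 0.0117 0.4016 -0.2283; -0.2919 -0.2283 2.3976]  S=[0.7097 -0.0423; -0.0423 0.7294]  K=[0.6123 0.0361; 0.0044 0.5172; -0.5789 -0.0050]  nu=[2.1540, 1.1505]  x^+=[3.0944, 0.8442, 1.7753]  P^+=[0.1517 0.0096 -0.0412; 0.0096 0.2067 -0.2373; -0.0412 -0.2373 2.1600]
step 3: x^-=[2.7279, 0.2102, 1.6384]  P^-=[0.4136 0.0305 -0.4892; 0.0305 0.3125 -0.2522; -0.4892 -0.2522 3.1313]  S=[0.7273 -0.0382; -0.0382 0.6436]  K=[0.6061 0.0319; 0.0390 0.4471; -0.8900 0.0525]  nu=[-6.3565, -3.1068]  x^+=[-1.2236, -1.4265, 7.1328]  P^+=[0.1473 0.0146 -0.0978; 0.0146 0.1841 -0.2572; -0.0978 -0.2572 2.5498]

K[1,1] = 0.4471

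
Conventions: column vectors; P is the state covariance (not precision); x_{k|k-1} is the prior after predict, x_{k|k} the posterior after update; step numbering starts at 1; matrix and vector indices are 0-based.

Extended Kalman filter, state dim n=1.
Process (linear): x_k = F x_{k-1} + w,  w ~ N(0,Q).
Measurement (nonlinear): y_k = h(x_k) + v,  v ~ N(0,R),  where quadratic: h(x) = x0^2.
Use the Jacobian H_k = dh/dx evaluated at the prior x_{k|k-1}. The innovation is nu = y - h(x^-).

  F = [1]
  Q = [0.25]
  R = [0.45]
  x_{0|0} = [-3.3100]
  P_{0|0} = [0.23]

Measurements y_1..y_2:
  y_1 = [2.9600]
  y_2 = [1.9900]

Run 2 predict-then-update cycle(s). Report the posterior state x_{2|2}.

step 1: x^-=[-3.3100]  P^-=[0.4800]  H_jac=[-6.6200]  S=[21.4857]  K=[-0.1479]  nu=[-7.9961]  x^+=[-2.1274]  P^+=[0.0101]
step 2: x^-=[-2.1274]  P^-=[0.2601]  H_jac=[-4.2549]  S=[5.1579]  K=[-0.2145]  nu=[-2.5359]  x^+=[-1.5834]  P^+=[0.0227]

x_post = [-1.5834]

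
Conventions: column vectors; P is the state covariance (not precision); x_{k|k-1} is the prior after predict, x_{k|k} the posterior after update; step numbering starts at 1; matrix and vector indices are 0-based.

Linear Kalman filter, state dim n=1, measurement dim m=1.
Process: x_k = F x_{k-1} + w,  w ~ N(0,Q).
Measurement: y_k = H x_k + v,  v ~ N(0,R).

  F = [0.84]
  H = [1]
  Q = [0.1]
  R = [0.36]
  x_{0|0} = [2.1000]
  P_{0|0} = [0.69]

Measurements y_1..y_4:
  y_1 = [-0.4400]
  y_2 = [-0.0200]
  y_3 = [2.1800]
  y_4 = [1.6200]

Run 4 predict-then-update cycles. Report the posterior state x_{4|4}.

x_post = [1.0531]

step 1: x^-=[1.7640]  P^-=[0.5869]  S=[0.9469]  K=[0.6198]  nu=[-2.2040]  x^+=[0.3980]  P^+=[0.2231]
step 2: x^-=[0.3343]  P^-=[0.2574]  S=[0.6174]  K=[0.4169]  nu=[-0.3543]  x^+=[0.1866]  P^+=[0.1501]
step 3: x^-=[0.1567]  P^-=[0.2059]  S=[0.5659]  K=[0.3639]  nu=[2.0233]  x^+=[0.8929]  P^+=[0.1310]
step 4: x^-=[0.7500]  P^-=[0.1924]  S=[0.5524]  K=[0.3483]  nu=[0.8700]  x^+=[1.0531]  P^+=[0.1254]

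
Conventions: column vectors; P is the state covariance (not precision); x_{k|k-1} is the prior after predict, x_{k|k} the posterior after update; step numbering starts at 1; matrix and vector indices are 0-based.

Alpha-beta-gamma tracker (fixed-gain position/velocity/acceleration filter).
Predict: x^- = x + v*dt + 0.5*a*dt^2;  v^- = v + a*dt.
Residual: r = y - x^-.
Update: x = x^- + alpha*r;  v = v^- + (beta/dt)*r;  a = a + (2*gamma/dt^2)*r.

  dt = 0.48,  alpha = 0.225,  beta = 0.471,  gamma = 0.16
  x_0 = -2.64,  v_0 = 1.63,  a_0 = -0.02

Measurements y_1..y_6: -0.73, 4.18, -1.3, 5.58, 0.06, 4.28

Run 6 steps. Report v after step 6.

step 1: x_pred=-1.8599  r=1.1299  x^+=-1.6057  v^+=2.7291  a^+=1.5493
step 2: x_pred=-0.1172  r=4.2972  x^+=0.8497  v^+=7.6894  a^+=7.5177
step 3: x_pred=5.4066  r=-6.7066  x^+=3.8976  v^+=4.7170  a^+=-1.7971
step 4: x_pred=5.9548  r=-0.3748  x^+=5.8705  v^+=3.4867  a^+=-2.3176
step 5: x_pred=7.2771  r=-7.2171  x^+=5.6532  v^+=-4.7075  a^+=-12.3413
step 6: x_pred=1.9719  r=2.3081  x^+=2.4912  v^+=-8.3666  a^+=-9.1356

v_post = -8.3666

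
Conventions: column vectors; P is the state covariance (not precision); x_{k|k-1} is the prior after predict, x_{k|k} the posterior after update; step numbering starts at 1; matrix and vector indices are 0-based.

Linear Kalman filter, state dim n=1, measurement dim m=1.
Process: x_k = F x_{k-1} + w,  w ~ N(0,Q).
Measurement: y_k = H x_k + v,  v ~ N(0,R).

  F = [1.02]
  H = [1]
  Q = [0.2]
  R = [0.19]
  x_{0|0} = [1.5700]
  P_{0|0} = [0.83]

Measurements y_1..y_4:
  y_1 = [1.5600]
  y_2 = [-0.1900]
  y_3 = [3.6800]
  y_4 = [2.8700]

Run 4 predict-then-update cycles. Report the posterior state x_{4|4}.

step 1: x^-=[1.6014]  P^-=[1.0635]  S=[1.2535]  K=[0.8484]  nu=[-0.0414]  x^+=[1.5663]  P^+=[0.1612]
step 2: x^-=[1.5976]  P^-=[0.3677]  S=[0.5577]  K=[0.6593]  nu=[-1.7876]  x^+=[0.4190]  P^+=[0.1253]
step 3: x^-=[0.4274]  P^-=[0.3303]  S=[0.5203]  K=[0.6348]  nu=[3.2526]  x^+=[2.4923]  P^+=[0.1206]
step 4: x^-=[2.5421]  P^-=[0.3255]  S=[0.5155]  K=[0.6314]  nu=[0.3279]  x^+=[2.7492]  P^+=[0.1200]

x_post = [2.7492]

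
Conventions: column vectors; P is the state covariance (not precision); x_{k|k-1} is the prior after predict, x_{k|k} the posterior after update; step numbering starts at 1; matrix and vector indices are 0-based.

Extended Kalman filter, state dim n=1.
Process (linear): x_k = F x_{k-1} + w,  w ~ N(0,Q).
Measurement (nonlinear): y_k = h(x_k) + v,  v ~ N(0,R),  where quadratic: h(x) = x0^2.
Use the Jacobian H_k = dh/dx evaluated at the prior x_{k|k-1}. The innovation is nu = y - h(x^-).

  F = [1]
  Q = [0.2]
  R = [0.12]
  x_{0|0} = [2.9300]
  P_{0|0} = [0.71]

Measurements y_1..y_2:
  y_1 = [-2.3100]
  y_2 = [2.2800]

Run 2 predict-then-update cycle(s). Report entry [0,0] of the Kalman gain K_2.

step 1: x^-=[2.9300]  P^-=[0.9100]  H_jac=[5.8600]  S=[31.3690]  K=[0.1700]  nu=[-10.8949]  x^+=[1.0779]  P^+=[0.0035]
step 2: x^-=[1.0779]  P^-=[0.2035]  H_jac=[2.1558]  S=[1.0657]  K=[0.4116]  nu=[1.1181]  x^+=[1.5382]  P^+=[0.0229]

K[0,0] = 0.4116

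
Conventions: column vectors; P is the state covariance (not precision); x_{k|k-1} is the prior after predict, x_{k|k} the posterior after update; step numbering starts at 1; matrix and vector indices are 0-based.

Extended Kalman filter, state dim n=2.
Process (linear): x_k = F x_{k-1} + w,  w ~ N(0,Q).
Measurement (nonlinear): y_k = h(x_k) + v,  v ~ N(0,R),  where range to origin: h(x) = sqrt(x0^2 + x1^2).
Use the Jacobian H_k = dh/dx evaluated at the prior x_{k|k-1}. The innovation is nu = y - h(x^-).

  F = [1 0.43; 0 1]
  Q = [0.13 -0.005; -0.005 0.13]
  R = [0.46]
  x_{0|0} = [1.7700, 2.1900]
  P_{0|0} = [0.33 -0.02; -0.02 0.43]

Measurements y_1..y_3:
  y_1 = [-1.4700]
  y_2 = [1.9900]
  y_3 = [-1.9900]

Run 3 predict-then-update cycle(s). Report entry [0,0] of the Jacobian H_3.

step 1: x^-=[2.7117, 2.1900]  P^-=[0.5223 0.1599; 0.1599 0.5600]  H_jac=[0.7780 0.6283]  S=[1.1535]  K=[0.4394; 0.4129]  nu=[-4.9556]  x^+=[0.5344, 0.1440]  P^+=[0.2996 -0.0493; -0.0493 0.3634]
step 2: x^-=[0.5963, 0.1440]  P^-=[0.4544 0.1019; 0.1019 0.4934]  H_jac=[0.9721 0.2347]  S=[0.9630]  K=[0.4835; 0.2231]  nu=[1.3765]  x^+=[1.2619, 0.4511]  P^+=[0.2293 -0.0020; -0.0020 0.4454]
step 3: x^-=[1.4558, 0.4511]  P^-=[0.4399 0.1846; 0.1846 0.5754]  H_jac=[0.9552 0.2960]  S=[1.0162]  K=[0.4673; 0.3411]  nu=[-3.5141]  x^+=[-0.1863, -0.7475]  P^+=[0.2180 0.0226; 0.0226 0.4572]

H_jac[0,0] = 0.9552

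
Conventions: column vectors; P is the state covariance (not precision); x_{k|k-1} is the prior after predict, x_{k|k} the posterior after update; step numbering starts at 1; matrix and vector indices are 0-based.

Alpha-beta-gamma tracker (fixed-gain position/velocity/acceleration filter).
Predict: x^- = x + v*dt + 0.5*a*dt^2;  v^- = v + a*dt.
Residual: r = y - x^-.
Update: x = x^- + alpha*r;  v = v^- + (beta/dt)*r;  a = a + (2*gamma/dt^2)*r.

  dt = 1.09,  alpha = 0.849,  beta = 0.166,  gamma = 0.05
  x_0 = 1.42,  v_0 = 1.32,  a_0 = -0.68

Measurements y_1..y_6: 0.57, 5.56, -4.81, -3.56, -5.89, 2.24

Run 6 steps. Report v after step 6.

v_post = -2.6122

step 1: x_pred=2.4548  r=-1.8848  x^+=0.8546  v^+=0.2918  a^+=-0.8386
step 2: x_pred=0.6744  r=4.8856  x^+=4.8223  v^+=0.1217  a^+=-0.4274
step 3: x_pred=4.7010  r=-9.5110  x^+=-3.3738  v^+=-1.7927  a^+=-1.2280
step 4: x_pred=-6.0573  r=2.4973  x^+=-3.9371  v^+=-2.7508  a^+=-1.0178
step 5: x_pred=-7.5401  r=1.6501  x^+=-6.1392  v^+=-3.6089  a^+=-0.8789
step 6: x_pred=-10.5950  r=12.8350  x^+=0.3019  v^+=-2.6122  a^+=0.2014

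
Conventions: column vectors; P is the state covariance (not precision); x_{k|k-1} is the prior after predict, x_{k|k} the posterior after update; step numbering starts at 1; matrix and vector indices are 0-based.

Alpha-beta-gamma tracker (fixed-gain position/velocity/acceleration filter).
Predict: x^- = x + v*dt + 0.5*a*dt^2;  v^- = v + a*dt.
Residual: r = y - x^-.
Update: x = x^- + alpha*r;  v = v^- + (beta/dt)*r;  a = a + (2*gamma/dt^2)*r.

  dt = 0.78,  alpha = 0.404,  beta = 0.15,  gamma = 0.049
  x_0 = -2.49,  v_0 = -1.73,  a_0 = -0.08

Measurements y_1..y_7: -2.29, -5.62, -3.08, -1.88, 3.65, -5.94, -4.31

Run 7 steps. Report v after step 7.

step 1: x_pred=-3.8637  r=1.5737  x^+=-3.2279  v^+=-1.4898  a^+=0.1735
step 2: x_pred=-4.3372  r=-1.2828  x^+=-4.8554  v^+=-1.6011  a^+=-0.0331
step 3: x_pred=-6.1144  r=3.0344  x^+=-4.8885  v^+=-1.0434  a^+=0.4556
step 4: x_pred=-5.5638  r=3.6838  x^+=-4.0755  v^+=0.0204  a^+=1.0490
step 5: x_pred=-3.7405  r=7.3905  x^+=-0.7548  v^+=2.2599  a^+=2.2395
step 6: x_pred=1.6892  r=-7.6292  x^+=-1.3930  v^+=2.5395  a^+=1.0106
step 7: x_pred=0.8952  r=-5.2052  x^+=-1.2077  v^+=2.3267  a^+=0.1721

v_post = 2.3267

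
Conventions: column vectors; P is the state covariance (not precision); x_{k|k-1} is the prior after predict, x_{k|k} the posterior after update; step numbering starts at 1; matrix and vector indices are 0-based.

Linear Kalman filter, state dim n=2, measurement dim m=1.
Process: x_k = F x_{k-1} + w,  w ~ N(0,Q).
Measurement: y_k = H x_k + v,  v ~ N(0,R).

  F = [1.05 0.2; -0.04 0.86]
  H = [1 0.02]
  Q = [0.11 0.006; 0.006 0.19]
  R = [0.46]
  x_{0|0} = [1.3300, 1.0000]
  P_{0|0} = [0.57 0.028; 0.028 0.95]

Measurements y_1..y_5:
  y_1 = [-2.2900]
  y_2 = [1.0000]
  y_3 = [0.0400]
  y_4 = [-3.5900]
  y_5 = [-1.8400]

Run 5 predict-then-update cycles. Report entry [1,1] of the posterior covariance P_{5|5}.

step 1: x^-=[1.5965, 0.8068]  P^-=[0.7882 0.1705; 0.1705 0.8916]  S=[1.2554]  K=[0.6306; 0.1500]  nu=[-3.9026]  x^+=[-0.8644, 0.2213]  P^+=[0.2890 0.0518; 0.0518 0.8633]
step 2: x^-=[-0.8634, 0.2249]  P^-=[0.4849 0.1887; 0.1887 0.8254]  S=[0.9528]  K=[0.5129; 0.2153]  nu=[1.8589]  x^+=[0.0901, 0.6252]  P^+=[0.2343 0.0834; 0.0834 0.7812]
step 3: x^-=[0.2196, 0.5340]  P^-=[0.4346 0.2052; 0.2052 0.7624]  S=[0.9031]  K=[0.4858; 0.2441]  nu=[-0.1903]  x^+=[0.1272, 0.4876]  P^+=[0.2215 0.0981; 0.0981 0.7086]
step 4: x^-=[0.2310, 0.4142]  P^-=[0.4237 0.2064; 0.2064 0.7077]  S=[0.8923]  K=[0.4795; 0.2472]  nu=[-3.8293]  x^+=[-1.6052, -0.5323]  P^+=[0.2186 0.1006; 0.1006 0.6532]
step 5: x^-=[-1.7919, -0.3936]  P^-=[0.4194 0.1992; 0.1992 0.6665]  S=[0.8876]  K=[0.4770; 0.2395]  nu=[-0.0402]  x^+=[-1.8111, -0.4032]  P^+=[0.2174 0.0979; 0.0979 0.6156]

P_post[1,1] = 0.6156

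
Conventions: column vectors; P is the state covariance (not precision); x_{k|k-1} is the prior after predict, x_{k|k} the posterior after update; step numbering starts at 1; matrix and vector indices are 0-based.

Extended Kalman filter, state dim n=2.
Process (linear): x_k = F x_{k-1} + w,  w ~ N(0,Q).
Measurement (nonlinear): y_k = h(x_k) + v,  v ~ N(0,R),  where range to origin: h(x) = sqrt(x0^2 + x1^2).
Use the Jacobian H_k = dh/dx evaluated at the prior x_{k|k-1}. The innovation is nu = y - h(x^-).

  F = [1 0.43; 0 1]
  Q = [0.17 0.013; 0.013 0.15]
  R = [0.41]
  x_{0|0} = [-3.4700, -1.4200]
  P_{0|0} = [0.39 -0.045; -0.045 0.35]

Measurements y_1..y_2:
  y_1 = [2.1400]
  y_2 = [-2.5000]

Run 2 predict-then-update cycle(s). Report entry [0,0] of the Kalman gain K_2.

K[0,0] = -0.5144

step 1: x^-=[-4.0806, -1.4200]  P^-=[0.5860 0.1185; 0.1185 0.5000]  H_jac=[-0.9444 -0.3287]  S=[1.0603]  K=[-0.5587; -0.2605]  nu=[-2.1806]  x^+=[-2.8622, -0.8519]  P^+=[0.2550 -0.0358; -0.0358 0.4280]
step 2: x^-=[-3.2285, -0.8519]  P^-=[0.4733 0.1612; 0.1612 0.5780]  H_jac=[-0.9669 -0.2551]  S=[0.9697]  K=[-0.5144; -0.3128]  nu=[-5.8390]  x^+=[-0.2250, 0.9747]  P^+=[0.2168 0.0052; 0.0052 0.4831]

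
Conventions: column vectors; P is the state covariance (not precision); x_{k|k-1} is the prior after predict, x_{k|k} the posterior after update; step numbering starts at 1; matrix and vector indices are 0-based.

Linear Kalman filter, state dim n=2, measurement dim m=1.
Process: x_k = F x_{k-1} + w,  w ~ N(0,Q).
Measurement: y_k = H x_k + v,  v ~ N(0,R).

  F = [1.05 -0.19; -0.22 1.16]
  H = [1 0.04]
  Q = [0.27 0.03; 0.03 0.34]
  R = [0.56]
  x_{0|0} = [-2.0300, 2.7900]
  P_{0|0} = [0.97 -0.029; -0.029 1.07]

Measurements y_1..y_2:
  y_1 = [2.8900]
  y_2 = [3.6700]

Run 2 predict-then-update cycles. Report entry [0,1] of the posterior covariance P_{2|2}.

step 1: x^-=[-2.6616, 3.6830]  P^-=[1.3896 -0.4664; -0.4664 1.8415]  S=[1.9153]  K=[0.7158; -0.2051]  nu=[5.4043]  x^+=[1.2069, 2.5747]  P^+=[0.4083 -0.1853; -0.1853 1.7610]
step 2: x^-=[0.7780, 2.7212]  P^-=[0.8576 -0.6859; -0.6859 2.8239]  S=[1.3673]  K=[0.6072; -0.4190]  nu=[2.7831]  x^+=[2.4679, 1.5550]  P^+=[0.3535 -0.3380; -0.3380 2.5839]

P_post[0,1] = -0.3380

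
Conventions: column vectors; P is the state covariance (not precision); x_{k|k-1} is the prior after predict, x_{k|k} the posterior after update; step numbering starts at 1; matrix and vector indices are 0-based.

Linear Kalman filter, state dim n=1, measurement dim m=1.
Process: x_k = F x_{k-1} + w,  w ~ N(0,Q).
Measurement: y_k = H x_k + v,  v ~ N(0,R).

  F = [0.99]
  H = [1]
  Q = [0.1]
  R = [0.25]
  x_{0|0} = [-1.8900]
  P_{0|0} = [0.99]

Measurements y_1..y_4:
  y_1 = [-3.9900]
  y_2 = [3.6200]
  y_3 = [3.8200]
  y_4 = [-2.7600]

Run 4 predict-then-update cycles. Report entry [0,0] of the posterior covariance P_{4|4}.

P_post[0,0] = 0.1165

step 1: x^-=[-1.8711]  P^-=[1.0703]  S=[1.3203]  K=[0.8106]  nu=[-2.1189]  x^+=[-3.5888]  P^+=[0.2027]
step 2: x^-=[-3.5529]  P^-=[0.2986]  S=[0.5486]  K=[0.5443]  nu=[7.1729]  x^+=[0.3514]  P^+=[0.1361]
step 3: x^-=[0.3479]  P^-=[0.2334]  S=[0.4834]  K=[0.4828]  nu=[3.4721]  x^+=[2.0242]  P^+=[0.1207]
step 4: x^-=[2.0040]  P^-=[0.2183]  S=[0.4683]  K=[0.4662]  nu=[-4.7640]  x^+=[-0.2167]  P^+=[0.1165]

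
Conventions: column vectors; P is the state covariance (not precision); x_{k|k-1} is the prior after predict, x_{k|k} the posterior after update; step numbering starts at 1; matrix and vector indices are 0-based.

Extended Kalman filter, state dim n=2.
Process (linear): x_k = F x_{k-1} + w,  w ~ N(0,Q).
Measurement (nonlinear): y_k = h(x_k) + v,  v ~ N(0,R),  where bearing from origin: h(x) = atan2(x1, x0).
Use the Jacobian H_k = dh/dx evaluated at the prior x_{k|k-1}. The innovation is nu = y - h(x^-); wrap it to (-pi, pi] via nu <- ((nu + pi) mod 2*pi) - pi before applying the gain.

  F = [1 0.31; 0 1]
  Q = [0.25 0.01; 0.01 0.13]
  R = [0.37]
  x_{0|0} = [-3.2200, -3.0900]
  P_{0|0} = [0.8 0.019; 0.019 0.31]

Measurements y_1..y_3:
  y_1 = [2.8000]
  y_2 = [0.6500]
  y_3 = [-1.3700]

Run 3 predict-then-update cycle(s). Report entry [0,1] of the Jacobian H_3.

H_jac[0,1] = -0.1309

step 1: x^-=[-4.1779, -3.0900]  P^-=[1.0916 0.1251; 0.1251 0.4400]  H_jac=[0.1144 -0.1547]  S=[0.3904]  K=[0.2704; -0.1377]  nu=[-0.9784]  x^+=[-4.4424, -2.9553]  P^+=[1.0630 0.1396; 0.1396 0.4326]
step 2: x^-=[-5.3586, -2.9553]  P^-=[1.4412 0.2837; 0.2837 0.5626]  H_jac=[0.0789 -0.1431]  S=[0.3841]  K=[0.1904; -0.1513]  nu=[-2.9956]  x^+=[-5.9289, -2.5020]  P^+=[1.4273 0.2948; 0.2948 0.5538]
step 3: x^-=[-6.7046, -2.5020]  P^-=[1.9133 0.4765; 0.4765 0.6838]  H_jac=[0.0489 -0.1309]  S=[0.3802]  K=[0.0818; -0.1742]  nu=[1.4144]  x^+=[-6.5889, -2.7485]  P^+=[1.9107 0.4819; 0.4819 0.6723]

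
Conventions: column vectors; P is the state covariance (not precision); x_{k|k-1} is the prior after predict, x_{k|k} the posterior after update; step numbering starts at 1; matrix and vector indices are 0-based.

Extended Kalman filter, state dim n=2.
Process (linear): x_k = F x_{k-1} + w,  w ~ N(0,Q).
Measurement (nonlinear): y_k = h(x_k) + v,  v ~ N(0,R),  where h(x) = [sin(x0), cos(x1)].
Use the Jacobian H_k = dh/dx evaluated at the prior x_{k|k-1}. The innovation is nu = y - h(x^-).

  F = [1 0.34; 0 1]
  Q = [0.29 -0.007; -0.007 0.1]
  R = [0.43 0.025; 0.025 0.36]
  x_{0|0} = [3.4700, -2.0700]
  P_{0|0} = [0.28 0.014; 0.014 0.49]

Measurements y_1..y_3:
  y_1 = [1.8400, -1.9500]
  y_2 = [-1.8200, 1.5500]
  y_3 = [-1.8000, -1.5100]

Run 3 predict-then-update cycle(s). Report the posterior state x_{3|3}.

x_post = [-1.5170, -3.1206]

step 1: x^-=[2.7662, -2.0700]  P^-=[0.6362 0.1736; 0.1736 0.5900]  H_jac=[-0.9304 0.0000; 0.0000 0.8780]  S=[0.9806 -0.1168; -0.1168 0.8148]  K=[-0.5914 0.1023; -0.0905 0.6228]  nu=[1.4734, -1.4713]  x^+=[1.7444, -3.1196]  P^+=[0.2706 0.0251; 0.0251 0.2528]
step 2: x^-=[0.6837, -3.1196]  P^-=[0.6069 0.1040; 0.1040 0.3528]  H_jac=[0.7752 0.0000; 0.0000 0.0219]  S=[0.7947 0.0268; 0.0268 0.3602]  K=[0.5933 -0.0378; 0.1010 0.0140]  nu=[-2.4517, 2.5498]  x^+=[-0.8670, -3.3317]  P^+=[0.3279 0.0565; 0.0565 0.3445]
step 3: x^-=[-1.9998, -3.3317]  P^-=[0.6961 0.1666; 0.1666 0.4445]  H_jac=[-0.4159 0.0000; 0.0000 -0.1889]  S=[0.5504 0.0381; 0.0381 0.3759]  K=[-0.5239 -0.0307; -0.1112 -0.2122]  nu=[-0.8906, -0.5280]  x^+=[-1.5170, -3.1206]  P^+=[0.5434 0.1277; 0.1277 0.4190]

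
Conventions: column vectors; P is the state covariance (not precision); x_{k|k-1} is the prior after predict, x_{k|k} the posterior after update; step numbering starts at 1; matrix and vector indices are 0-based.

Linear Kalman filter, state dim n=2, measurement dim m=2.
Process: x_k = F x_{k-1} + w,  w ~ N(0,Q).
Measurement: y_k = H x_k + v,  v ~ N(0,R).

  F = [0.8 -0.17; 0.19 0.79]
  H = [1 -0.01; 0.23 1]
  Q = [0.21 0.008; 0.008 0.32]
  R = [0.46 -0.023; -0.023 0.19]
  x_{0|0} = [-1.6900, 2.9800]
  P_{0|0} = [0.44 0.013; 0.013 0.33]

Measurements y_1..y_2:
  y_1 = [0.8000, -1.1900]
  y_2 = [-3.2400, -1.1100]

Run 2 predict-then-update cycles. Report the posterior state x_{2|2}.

x_post = [-1.8535, -0.5934]

step 1: x^-=[-1.8586, 2.0331]  P^-=[0.4976 0.0384; 0.0384 0.5457]  S=[0.9569 0.1243; 0.1243 0.7797]  K=[0.5046 0.1156; -0.0592 0.7207]  nu=[2.6789, -2.7956]  x^+=[-0.8298, -0.1402]  P^+=[0.2290 -0.0423; -0.0423 0.1480]
step 2: x^-=[-0.6400, -0.2685]  P^-=[0.3724 -0.0025; -0.0025 0.4079]  S=[0.8325 0.0561; 0.0561 0.6165]  K=[0.4410 0.0948; -0.0527 0.6656]  nu=[-2.6027, -0.6943]  x^+=[-1.8535, -0.5934]  P^+=[0.2003 -0.0382; -0.0382 0.1365]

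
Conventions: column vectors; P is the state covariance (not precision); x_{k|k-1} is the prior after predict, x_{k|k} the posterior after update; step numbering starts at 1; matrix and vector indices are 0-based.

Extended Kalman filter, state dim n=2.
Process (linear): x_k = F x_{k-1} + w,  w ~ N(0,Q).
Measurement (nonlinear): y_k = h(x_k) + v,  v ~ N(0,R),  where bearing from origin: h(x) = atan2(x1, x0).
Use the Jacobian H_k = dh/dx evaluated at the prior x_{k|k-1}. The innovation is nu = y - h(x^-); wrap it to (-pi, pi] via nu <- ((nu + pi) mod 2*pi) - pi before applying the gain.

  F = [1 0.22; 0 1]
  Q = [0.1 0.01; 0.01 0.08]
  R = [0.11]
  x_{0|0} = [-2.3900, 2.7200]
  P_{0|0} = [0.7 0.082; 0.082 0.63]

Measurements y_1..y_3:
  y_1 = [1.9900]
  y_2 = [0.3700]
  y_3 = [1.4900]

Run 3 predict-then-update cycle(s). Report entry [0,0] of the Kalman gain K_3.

step 1: x^-=[-1.7916, 2.7200]  P^-=[0.8666 0.2306; 0.2306 0.7100]  H_jac=[-0.2564 -0.1689]  S=[0.2072]  K=[-1.2604; -0.8641]  nu=[-0.1632]  x^+=[-1.5859, 2.8611]  P^+=[0.5374 0.0049; 0.0049 0.5553]
step 2: x^-=[-0.9564, 2.8611]  P^-=[0.6665 0.1371; 0.1371 0.6353]  H_jac=[-0.3144 -0.1051]  S=[0.1920]  K=[-1.1667; -0.5724]  nu=[-1.5234]  x^+=[0.8209, 3.7331]  P^+=[0.4052 0.0089; 0.0089 0.5724]
step 3: x^-=[1.6422, 3.7331]  P^-=[0.5369 0.1449; 0.1449 0.6524]  H_jac=[-0.2244 0.0987]  S=[0.1370]  K=[-0.7752; 0.2329]  nu=[0.3336]  x^+=[1.3835, 3.8108]  P^+=[0.4545 0.1696; 0.1696 0.6450]

K[0,0] = -0.7752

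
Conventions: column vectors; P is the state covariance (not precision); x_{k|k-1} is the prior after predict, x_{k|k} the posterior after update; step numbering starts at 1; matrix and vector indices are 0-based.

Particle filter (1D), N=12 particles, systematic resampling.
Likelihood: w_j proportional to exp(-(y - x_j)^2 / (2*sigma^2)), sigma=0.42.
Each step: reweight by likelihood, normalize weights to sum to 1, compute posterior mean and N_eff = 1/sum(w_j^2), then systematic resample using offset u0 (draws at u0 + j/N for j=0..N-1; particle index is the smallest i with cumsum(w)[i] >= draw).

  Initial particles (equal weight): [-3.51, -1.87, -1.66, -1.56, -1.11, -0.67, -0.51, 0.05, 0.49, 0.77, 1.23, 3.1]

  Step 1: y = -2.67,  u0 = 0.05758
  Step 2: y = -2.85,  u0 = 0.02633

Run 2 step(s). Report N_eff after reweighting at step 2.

N_eff = 6.5496

step 1: w=[0.3513, 0.4231, 0.1440, 0.0790, 0.0026, 0.0000, 0.0000, 0.0000, 0.0000, 0.0000, 0.0000, 0.0000]  mean=-2.3893  Neff=3.0362  idx=[0, 0, 0, 0, 1, 1, 1, 1, 1, 2, 2, 3]
step 2: w=[0.1892, 0.1892, 0.1892, 0.1892, 0.0428, 0.0428, 0.0428, 0.0428, 0.0428, 0.0117, 0.0117, 0.0058]  mean=-3.1046  Neff=6.5496  idx=[0, 0, 1, 1, 1, 2, 2, 3, 3, 4, 6, 8]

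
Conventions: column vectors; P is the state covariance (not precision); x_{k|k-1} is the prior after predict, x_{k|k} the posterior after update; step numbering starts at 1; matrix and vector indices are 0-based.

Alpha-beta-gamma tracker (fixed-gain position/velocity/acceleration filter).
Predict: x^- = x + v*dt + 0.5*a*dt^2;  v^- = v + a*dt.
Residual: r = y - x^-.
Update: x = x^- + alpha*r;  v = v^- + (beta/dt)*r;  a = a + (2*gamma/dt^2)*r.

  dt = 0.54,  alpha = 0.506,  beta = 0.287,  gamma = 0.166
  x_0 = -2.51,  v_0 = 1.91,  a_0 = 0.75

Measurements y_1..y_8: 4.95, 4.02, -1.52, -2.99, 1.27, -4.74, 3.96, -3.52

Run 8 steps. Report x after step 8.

x_post = -6.5002

step 1: x_pred=-1.3692  r=6.3193  x^+=1.8283  v^+=5.6736  a^+=7.9448
step 2: x_pred=6.0504  r=-2.0304  x^+=5.0230  v^+=8.8846  a^+=5.6331
step 3: x_pred=10.6420  r=-12.1620  x^+=4.4880  v^+=5.4626  a^+=-8.2139
step 4: x_pred=6.2403  r=-9.2303  x^+=1.5697  v^+=-3.8786  a^+=-18.7230
step 5: x_pred=-3.2545  r=4.5245  x^+=-0.9651  v^+=-11.5843  a^+=-13.5716
step 6: x_pred=-9.1994  r=4.4594  x^+=-6.9429  v^+=-16.5429  a^+=-8.4944
step 7: x_pred=-17.1146  r=21.0746  x^+=-6.4508  v^+=-9.9291  a^+=15.5000
step 8: x_pred=-9.5527  r=6.0327  x^+=-6.5002  v^+=1.6471  a^+=22.3685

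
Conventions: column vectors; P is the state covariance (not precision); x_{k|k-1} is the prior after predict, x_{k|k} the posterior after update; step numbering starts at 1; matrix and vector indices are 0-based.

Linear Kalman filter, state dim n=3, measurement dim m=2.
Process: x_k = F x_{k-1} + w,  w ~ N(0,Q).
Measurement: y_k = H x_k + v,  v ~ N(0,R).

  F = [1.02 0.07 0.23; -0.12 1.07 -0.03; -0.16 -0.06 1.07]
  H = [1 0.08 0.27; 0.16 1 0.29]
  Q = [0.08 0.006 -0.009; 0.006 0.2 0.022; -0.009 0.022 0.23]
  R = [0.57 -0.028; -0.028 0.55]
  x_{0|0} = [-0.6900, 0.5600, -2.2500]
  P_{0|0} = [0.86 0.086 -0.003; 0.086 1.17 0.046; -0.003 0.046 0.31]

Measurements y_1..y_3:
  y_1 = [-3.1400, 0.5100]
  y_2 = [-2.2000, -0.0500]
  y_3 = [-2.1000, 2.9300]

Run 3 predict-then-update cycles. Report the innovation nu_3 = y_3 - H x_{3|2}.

innov = [0.9622, 2.2915]

step 1: x^-=[-1.1821, 0.7495, -2.3307]  P^-=[1.0092 0.0908 -0.0846; 0.0908 1.5271 -0.0075; -0.0846 -0.0075 0.6079]  S=[1.6019 0.3648; 0.3648 2.1709]  K=[0.6202 0.0007; -0.0310 0.7143; 0.0343 0.0657]  nu=[-1.3886, 0.6255]  x^+=[-2.0428, 1.2394, -2.3373]  P^+=[0.3928 -0.0411 -0.1336; -0.0411 0.4340 -0.1160; -0.1336 -0.1160 0.5950]
step 2: x^-=[-2.5345, 1.6414, -2.2484]  P^-=[0.4500 -0.0787 -0.0736; -0.0787 0.7201 -0.1272; -0.0736 -0.1272 0.9827]  S=[1.0385 0.0371; 0.0371 1.2585]  K=[0.4094 -0.0343; -0.0725 0.5350; 0.1709 0.1110]  nu=[0.8102, -0.6339]  x^+=[-2.1810, 1.2436, -2.1803]  P^+=[0.2755 -0.0330 -0.1429; -0.0330 0.3573 -0.1921; -0.1429 -0.1921 0.9354]
step 3: x^-=[-2.6391, 1.6578, -2.0586]  P^-=[0.3400 -0.0817 0.0147; -0.0817 0.6336 -0.2229; 0.0147 -0.2229 1.3823]  S=[1.0000 0.0421; 0.0421 1.1545]  K=[0.3387 -0.0323; -0.1117 0.4856; 0.3641 0.1429]  nu=[0.9622, 2.2915]  x^+=[-2.3872, 2.6630, -1.3808]  P^+=[0.2249 -0.0328 -0.1048; -0.0328 0.3535 -0.2692; -0.1048 -0.2692 1.2218]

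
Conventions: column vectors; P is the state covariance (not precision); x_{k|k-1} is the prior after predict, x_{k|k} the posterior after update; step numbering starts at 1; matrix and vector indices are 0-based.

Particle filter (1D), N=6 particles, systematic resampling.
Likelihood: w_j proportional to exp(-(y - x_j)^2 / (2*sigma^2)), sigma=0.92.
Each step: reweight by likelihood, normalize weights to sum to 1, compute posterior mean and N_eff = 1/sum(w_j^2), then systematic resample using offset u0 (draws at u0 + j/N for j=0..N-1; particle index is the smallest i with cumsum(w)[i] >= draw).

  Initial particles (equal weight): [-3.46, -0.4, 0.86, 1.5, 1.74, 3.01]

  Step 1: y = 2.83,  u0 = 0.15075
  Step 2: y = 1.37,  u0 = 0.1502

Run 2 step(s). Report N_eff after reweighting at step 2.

N_eff = 4.2340

step 1: w=[0.0000, 0.0011, 0.0523, 0.1821, 0.2566, 0.5079]  mean=2.2930  Neff=2.7800  idx=[3, 4, 4, 5, 5, 5]
step 2: w=[0.2872, 0.2676, 0.2676, 0.0592, 0.0592, 0.0592]  mean=1.8967  Neff=4.2340  idx=[0, 1, 1, 2, 2, 5]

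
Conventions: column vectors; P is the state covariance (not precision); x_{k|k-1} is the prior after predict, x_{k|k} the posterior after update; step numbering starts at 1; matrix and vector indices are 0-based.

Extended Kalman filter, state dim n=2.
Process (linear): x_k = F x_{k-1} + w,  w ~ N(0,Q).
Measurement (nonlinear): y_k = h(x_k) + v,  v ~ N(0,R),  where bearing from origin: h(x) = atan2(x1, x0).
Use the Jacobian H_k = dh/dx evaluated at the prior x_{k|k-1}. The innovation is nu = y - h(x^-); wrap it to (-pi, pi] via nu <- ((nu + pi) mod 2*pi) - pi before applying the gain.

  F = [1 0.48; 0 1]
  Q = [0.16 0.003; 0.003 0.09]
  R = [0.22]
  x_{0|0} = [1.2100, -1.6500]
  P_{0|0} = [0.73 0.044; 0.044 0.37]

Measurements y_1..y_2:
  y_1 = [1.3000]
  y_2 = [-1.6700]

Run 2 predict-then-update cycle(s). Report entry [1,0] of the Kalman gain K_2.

step 1: x^-=[0.4180, -1.6500]  P^-=[1.0175 0.2246; 0.2246 0.4600]  H_jac=[0.5695 0.1443]  S=[0.5965]  K=[1.0258; 0.3257]  nu=[2.6227]  x^+=[3.1083, -0.7958]  P^+=[0.3898 0.0253; 0.0253 0.3967]
step 2: x^-=[2.7263, -0.7958]  P^-=[0.6655 0.2187; 0.2187 0.4867]  H_jac=[0.0987 0.3380]  S=[0.2967]  K=[0.4705; 0.6273]  nu=[-1.3860]  x^+=[2.0741, -1.6652]  P^+=[0.5999 0.1312; 0.1312 0.3700]

K[1,0] = 0.6273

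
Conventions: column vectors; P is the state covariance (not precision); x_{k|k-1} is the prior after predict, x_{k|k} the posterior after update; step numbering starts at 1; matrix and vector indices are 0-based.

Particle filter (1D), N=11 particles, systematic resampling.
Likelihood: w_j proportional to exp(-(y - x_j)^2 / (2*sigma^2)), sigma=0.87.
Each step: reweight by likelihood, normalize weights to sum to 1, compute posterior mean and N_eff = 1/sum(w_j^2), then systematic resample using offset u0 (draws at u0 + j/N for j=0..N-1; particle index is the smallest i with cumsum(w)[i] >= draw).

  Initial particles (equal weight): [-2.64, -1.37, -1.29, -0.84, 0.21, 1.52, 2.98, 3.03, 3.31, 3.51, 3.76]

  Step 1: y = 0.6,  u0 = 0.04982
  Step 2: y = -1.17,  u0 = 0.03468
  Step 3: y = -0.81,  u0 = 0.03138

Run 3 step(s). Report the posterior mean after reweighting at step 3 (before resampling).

step 1: w=[0.0005, 0.0393, 0.0482, 0.1297, 0.4615, 0.2918, 0.0121, 0.0103, 0.0040, 0.0019, 0.0007]  mean=0.4039  Neff=3.1338  idx=[2, 3, 4, 4, 4, 4, 4, 5, 5, 5, 5]
step 2: w=[0.2934, 0.2757, 0.0842, 0.0842, 0.0842, 0.0842, 0.0842, 0.0025, 0.0025, 0.0025, 0.0025]  mean=-0.5066  Neff=5.0619  idx=[0, 0, 0, 1, 1, 1, 2, 3, 4, 5, 6]
step 3: w=[0.1062, 0.1062, 0.1062, 0.1235, 0.1235, 0.1235, 0.0622, 0.0622, 0.0622, 0.0622, 0.0622]  mean=-0.6569  Neff=10.1080  idx=[0, 1, 2, 2, 3, 4, 5, 5, 7, 8, 10]

post_mean = -0.6569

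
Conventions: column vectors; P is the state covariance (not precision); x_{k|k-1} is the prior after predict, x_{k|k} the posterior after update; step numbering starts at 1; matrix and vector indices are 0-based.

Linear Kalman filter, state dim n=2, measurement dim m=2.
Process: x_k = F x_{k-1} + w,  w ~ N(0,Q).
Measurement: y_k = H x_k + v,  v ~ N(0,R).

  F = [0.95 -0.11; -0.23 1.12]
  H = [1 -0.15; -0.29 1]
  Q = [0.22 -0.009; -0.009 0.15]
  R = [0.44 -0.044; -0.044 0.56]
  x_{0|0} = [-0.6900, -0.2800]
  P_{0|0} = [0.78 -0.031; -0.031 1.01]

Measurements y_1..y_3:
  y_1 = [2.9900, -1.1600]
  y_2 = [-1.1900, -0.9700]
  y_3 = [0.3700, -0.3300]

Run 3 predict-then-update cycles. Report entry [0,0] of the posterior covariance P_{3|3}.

P_post[0,0] = 0.2124

step 1: x^-=[-0.6247, -0.1549]  P^-=[0.9426 -0.3376; -0.3376 1.4742]  S=[1.5171 -0.8908; -0.8908 2.3093]  K=[0.6456 -0.0155; 0.0406 0.6964]  nu=[3.5915, -1.1863]  x^+=[1.7124, -0.8351]  P^+=[0.2919 0.0475; 0.0475 0.4020]
step 2: x^-=[1.7186, -1.3292]  P^-=[0.4784 -0.0705; -0.0705 0.6452]  S=[0.9540 -0.3531; -0.3531 1.2864]  K=[0.5034 -0.0245; 0.0180 0.5224]  nu=[-3.1080, 0.8576]  x^+=[0.1330, -0.9371]  P^+=[0.2271 0.0300; 0.0300 0.3005]
step 3: x^-=[0.2294, -1.0801]  P^-=[0.4223 -0.0630; -0.0630 0.5235]  S=[0.8930 -0.3107; -0.3107 1.1555]  K=[0.4718 -0.0336; 0.0052 0.4702]  nu=[-0.0214, 0.8166]  x^+=[0.1918, -0.6962]  P^+=[0.2124 0.0220; 0.0220 0.2695]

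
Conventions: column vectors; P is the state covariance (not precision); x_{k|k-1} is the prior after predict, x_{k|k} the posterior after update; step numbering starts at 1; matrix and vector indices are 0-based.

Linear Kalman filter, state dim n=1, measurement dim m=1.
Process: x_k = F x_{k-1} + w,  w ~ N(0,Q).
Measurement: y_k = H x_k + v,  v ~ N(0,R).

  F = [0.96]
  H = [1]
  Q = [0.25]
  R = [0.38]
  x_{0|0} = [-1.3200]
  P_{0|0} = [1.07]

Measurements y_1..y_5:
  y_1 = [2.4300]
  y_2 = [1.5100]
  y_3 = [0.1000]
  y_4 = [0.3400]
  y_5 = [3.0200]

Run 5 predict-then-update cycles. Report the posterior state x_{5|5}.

x_post = [1.8401]

step 1: x^-=[-1.2672]  P^-=[1.2361]  S=[1.6161]  K=[0.7649]  nu=[3.6972]  x^+=[1.5607]  P^+=[0.2906]
step 2: x^-=[1.4982]  P^-=[0.5179]  S=[0.8979]  K=[0.5768]  nu=[0.0118]  x^+=[1.5050]  P^+=[0.2192]
step 3: x^-=[1.4448]  P^-=[0.4520]  S=[0.8320]  K=[0.5433]  nu=[-1.3448]  x^+=[0.7142]  P^+=[0.2064]
step 4: x^-=[0.6857]  P^-=[0.4403]  S=[0.8203]  K=[0.5367]  nu=[-0.3457]  x^+=[0.5001]  P^+=[0.2040]
step 5: x^-=[0.4801]  P^-=[0.4380]  S=[0.8180]  K=[0.5354]  nu=[2.5399]  x^+=[1.8401]  P^+=[0.2035]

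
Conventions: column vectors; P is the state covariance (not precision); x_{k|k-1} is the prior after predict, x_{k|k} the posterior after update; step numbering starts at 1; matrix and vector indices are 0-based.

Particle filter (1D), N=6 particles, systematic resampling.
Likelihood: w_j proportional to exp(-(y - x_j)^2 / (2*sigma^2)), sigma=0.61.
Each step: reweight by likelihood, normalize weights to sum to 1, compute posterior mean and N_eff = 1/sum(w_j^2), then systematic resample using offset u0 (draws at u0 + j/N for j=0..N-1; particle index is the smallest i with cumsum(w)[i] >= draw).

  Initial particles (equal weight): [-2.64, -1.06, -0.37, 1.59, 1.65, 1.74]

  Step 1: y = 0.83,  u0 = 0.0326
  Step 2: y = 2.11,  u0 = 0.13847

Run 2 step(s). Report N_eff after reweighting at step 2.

step 1: w=[0.0000, 0.0061, 0.1073, 0.3417, 0.3009, 0.2441]  mean=1.4182  Neff=3.5920  idx=[2, 3, 3, 4, 4, 5]
step 2: w=[0.0001, 0.1865, 0.1865, 0.2019, 0.2019, 0.2232]  mean=1.6476  Neff=4.9781  idx=[1, 2, 3, 4, 5, 5]

N_eff = 4.9781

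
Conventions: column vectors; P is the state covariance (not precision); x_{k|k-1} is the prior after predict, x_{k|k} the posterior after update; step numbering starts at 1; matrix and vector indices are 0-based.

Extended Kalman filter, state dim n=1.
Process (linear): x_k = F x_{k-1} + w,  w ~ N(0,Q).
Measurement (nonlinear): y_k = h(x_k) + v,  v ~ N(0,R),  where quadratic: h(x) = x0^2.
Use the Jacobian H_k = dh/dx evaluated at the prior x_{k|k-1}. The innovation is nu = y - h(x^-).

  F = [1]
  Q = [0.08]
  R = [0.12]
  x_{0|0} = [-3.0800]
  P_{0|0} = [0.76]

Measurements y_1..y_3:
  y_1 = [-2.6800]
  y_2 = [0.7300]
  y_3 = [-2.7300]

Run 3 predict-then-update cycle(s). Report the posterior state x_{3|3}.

step 1: x^-=[-3.0800]  P^-=[0.8400]  H_jac=[-6.1600]  S=[31.9943]  K=[-0.1617]  nu=[-12.1664]  x^+=[-1.1123]  P^+=[0.0032]
step 2: x^-=[-1.1123]  P^-=[0.0832]  H_jac=[-2.2247]  S=[0.5315]  K=[-0.3480]  nu=[-0.5073]  x^+=[-0.9358]  P^+=[0.0188]
step 3: x^-=[-0.9358]  P^-=[0.0988]  H_jac=[-1.8716]  S=[0.4660]  K=[-0.3967]  nu=[-3.6057]  x^+=[0.4946]  P^+=[0.0254]

x_post = [0.4946]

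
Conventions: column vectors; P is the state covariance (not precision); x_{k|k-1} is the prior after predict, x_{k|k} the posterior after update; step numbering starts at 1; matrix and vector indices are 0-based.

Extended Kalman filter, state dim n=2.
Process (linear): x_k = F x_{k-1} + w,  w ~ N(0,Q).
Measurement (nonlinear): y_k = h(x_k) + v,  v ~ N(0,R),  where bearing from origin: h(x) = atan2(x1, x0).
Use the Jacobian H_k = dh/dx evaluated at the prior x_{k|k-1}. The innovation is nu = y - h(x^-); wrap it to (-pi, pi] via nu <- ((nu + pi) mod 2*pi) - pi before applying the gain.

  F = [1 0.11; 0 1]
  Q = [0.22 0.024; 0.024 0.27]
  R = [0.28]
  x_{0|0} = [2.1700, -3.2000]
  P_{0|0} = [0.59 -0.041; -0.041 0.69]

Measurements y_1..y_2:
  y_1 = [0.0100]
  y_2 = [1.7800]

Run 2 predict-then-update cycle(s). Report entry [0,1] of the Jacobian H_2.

H_jac[0,1] = 0.1751

step 1: x^-=[1.8180, -3.2000]  P^-=[0.8093 0.0589; 0.0589 0.9600]  H_jac=[0.2362 0.1342]  S=[0.3462]  K=[0.5751; 0.4124]  nu=[1.0641]  x^+=[2.4300, -2.7612]  P^+=[0.6948 -0.0232; -0.0232 0.9011]
step 2: x^-=[2.1263, -2.7612]  P^-=[0.9206 0.0999; 0.0999 1.1711]  H_jac=[0.2273 0.1751]  S=[0.3714]  K=[0.6106; 0.6132]  nu=[2.6946]  x^+=[3.7716, -1.1090]  P^+=[0.7821 -0.0391; -0.0391 1.0315]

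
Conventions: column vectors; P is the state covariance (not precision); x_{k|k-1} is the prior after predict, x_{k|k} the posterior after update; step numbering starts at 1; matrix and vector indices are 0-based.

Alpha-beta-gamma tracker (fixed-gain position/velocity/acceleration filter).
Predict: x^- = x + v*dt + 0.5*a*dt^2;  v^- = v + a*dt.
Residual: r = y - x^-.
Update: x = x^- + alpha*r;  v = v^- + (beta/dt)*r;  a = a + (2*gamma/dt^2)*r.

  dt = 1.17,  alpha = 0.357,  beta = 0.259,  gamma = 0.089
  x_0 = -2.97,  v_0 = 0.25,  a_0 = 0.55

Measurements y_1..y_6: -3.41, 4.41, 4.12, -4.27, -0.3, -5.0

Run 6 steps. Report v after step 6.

step 1: x_pred=-2.3011  r=-1.1089  x^+=-2.6969  v^+=0.6480  a^+=0.4058
step 2: x_pred=-1.6610  r=6.0710  x^+=0.5063  v^+=2.4667  a^+=1.1952
step 3: x_pred=4.2105  r=-0.0905  x^+=4.1782  v^+=3.8451  a^+=1.1835
step 4: x_pred=9.4870  r=-13.7570  x^+=4.5757  v^+=2.1844  a^+=-0.6054
step 5: x_pred=6.7171  r=-7.0171  x^+=4.2120  v^+=-0.0773  a^+=-1.5178
step 6: x_pred=3.0828  r=-8.0828  x^+=0.1972  v^+=-3.6424  a^+=-2.5688

v_post = -3.6424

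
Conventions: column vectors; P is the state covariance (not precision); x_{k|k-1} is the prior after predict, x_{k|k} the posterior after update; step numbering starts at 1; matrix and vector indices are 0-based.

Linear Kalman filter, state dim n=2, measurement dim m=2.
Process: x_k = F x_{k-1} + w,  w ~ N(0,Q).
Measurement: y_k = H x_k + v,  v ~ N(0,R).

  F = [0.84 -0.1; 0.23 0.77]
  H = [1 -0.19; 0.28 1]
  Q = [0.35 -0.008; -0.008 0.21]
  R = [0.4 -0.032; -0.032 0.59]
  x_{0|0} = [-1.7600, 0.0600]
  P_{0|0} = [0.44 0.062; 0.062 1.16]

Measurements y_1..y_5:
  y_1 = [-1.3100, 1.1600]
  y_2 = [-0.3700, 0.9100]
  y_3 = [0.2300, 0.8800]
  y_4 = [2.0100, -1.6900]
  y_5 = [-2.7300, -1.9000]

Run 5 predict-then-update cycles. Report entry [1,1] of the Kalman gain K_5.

step 1: x^-=[-1.4844, -0.3586]  P^-=[0.6616 0.0264; 0.0264 0.9430]  S=[1.0857 -0.0009; -0.0009 1.5996]  K=[0.6049 0.1327; -0.1402 0.5940]  nu=[0.1063, 1.9342]  x^+=[-1.1635, 0.7755]  P^+=[0.2363 -0.0073; -0.0073 0.3570]
step 2: x^-=[-1.0549, 0.3295]  P^-=[0.5216 0.0056; 0.0056 0.4316]  S=[0.9350 0.0374; 0.0374 1.0656]  K=[0.5518 0.1230; -0.0981 0.4099]  nu=[0.7475, 0.8758]  x^+=[-0.5348, 0.6153]  P^+=[0.2157 -0.0055; -0.0055 0.2465]
step 3: x^-=[-0.5107, 0.3508]  P^-=[0.5056 0.0113; 0.0113 0.3656]  S=[0.9145 0.0508; 0.0508 1.0016]  K=[0.5436 0.1250; -0.0843 0.3725]  nu=[0.8074, 0.6722]  x^+=[0.0122, 0.5331]  P^+=[0.2128 -0.0032; -0.0032 0.2234]
step 4: x^-=[-0.0431, 0.4133]  P^-=[0.5029 0.0139; 0.0139 0.3526]  S=[0.9104 0.0550; 0.0550 0.9898]  K=[0.5419 0.1262; -0.0803 0.3646]  nu=[2.1316, -2.0912]  x^+=[0.8481, -0.5204]  P^+=[0.2123 -0.0023; -0.0023 0.2183]
step 5: x^-=[0.7645, -0.2056]  P^-=[0.5024 0.0148; 0.0148 0.3499]  S=[0.9094 0.0562; 0.0562 0.9875]  K=[0.5415 0.1266; -0.0793 0.3630]  nu=[-3.5335, -1.9084]  x^+=[-1.3906, -0.6182]  P^+=[0.2122 -0.0020; -0.0020 0.2173]

K[1,1] = 0.3630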